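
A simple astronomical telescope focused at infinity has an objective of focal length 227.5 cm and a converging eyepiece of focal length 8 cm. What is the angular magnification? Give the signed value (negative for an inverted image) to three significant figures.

M = -f_obj/f_eye = -227.5/(8) = -28.438.

-28.4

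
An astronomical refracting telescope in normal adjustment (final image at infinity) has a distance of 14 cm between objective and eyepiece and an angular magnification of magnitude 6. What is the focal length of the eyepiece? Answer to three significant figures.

In normal adjustment the tube length equals f_obj + f_eye and |M| = f_obj/f_eye.
So f_obj = 6 f_eye and 6 f_eye + f_eye = 14 cm, giving f_eye = 14/7 = 2.000 cm and f_obj = 12.000 cm.

2.00 cm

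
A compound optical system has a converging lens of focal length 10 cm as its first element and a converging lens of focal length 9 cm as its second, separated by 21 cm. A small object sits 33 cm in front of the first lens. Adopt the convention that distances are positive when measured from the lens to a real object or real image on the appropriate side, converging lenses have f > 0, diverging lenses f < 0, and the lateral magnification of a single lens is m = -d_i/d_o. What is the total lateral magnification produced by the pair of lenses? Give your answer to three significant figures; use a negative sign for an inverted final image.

Applying the thin-lens equation to the first lens, 1/10 = 1/33 + 1/d_i1, which gives d_i1 = 14.348 cm.
Its lateral magnification is m_1 = -d_i1/d_o1 = -(14.348)/33 = -0.4348.
Object distance for lens 2: d_o2 = 21 - 14.348 = 6.652 cm.
Applying the thin-lens equation again with f_2 = 9 cm and d_o2 = 6.652 cm gives d_i2 = -25.500 cm.
m_2 = -(-25.500)/(6.652) = 3.8333.
Total m = m_1 x m_2 = (-0.4348)(3.8333) = -1.6667.

-1.67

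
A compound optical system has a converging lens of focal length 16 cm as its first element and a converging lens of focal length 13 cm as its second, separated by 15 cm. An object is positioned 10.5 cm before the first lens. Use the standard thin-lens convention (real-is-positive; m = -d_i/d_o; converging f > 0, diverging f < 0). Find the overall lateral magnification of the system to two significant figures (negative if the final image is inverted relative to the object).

-1.2

Lens 1: 1/d_i1 = 1/f_1 - 1/d_o1 = 1/16 - 1/10.5 = -0.03274 cm^-1, so d_i1 = -30.545 cm.
m_1 = -(-30.545)/10.5 = 2.9091.
With d_i1 < 0 the first image is virtual and lies on the object side; the object distance for lens 2 is d_o2 = 15 - (-30.545) = 45.545 cm.
Lens 2: 1/d_i2 = 1/f_2 - 1/d_o2 = 1/13 - 1/(45.545) = 0.05497 cm^-1, so d_i2 = 18.193 cm.
m_2 = -(18.193)/(45.545) = -0.3994.
Overall magnification: m = m_1 m_2 = -1.1620.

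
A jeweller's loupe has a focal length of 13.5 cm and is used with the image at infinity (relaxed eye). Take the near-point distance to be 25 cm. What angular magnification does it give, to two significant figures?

M = D/f = 25/13.5 = 1.852.

1.9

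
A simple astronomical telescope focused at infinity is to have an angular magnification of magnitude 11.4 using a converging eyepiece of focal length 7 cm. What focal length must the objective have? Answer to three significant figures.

79.8 cm

|M| = f_obj/|f_eye|, so f_obj = |M| x |f_eye| = 11.4 x 7 = 79.800 cm.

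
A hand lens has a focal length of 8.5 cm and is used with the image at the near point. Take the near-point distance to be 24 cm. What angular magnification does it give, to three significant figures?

M = 1 + D/f = 1 + 24/8.5 = 3.824.

3.82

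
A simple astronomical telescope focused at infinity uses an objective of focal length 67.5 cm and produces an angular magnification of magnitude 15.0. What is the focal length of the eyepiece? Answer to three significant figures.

|M| = f_obj/f_eye, so f_eye = f_obj/|M| = 67.5/15.0 = 4.500 cm.

4.50 cm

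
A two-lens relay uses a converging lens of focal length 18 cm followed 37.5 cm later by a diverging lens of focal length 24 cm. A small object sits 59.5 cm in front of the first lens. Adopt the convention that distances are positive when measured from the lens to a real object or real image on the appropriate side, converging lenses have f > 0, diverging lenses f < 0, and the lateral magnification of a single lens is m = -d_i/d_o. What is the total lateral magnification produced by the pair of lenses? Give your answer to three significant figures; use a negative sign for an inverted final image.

-0.292

Applying the thin-lens equation to the first lens, 1/18 = 1/59.5 + 1/d_i1, which gives d_i1 = 25.807 cm.
Its lateral magnification is m_1 = -d_i1/d_o1 = -(25.807)/59.5 = -0.4337.
That image sits 11.693 cm in front of the second lens, so d_o2 = 11.693 cm.
Applying the thin-lens equation again with f_2 = -24 cm and d_o2 = 11.693 cm gives d_i2 = -7.862 cm.
m_2 = -(-7.862)/(11.693) = 0.6724.
The system's lateral magnification is m_1 m_2 = (-0.4337)(0.6724) = -0.2916.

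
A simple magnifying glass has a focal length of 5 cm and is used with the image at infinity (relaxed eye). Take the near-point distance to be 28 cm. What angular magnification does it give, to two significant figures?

5.6

M = D/f = 28/5 = 5.600.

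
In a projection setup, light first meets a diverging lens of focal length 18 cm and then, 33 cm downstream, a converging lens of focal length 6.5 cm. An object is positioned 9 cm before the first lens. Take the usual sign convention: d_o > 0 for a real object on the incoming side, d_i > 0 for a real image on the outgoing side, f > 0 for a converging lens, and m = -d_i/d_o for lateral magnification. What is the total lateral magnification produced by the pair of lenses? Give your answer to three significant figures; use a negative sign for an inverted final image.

Lens 1: 1/d_i1 = 1/f_1 - 1/d_o1 = 1/(-18) - 1/9 = -0.16667 cm^-1, so d_i1 = -6.000 cm.
m_1 = -(-6.000)/9 = 0.6667.
With d_i1 < 0 the first image is virtual and lies on the object side; the object distance for lens 2 is d_o2 = 33 - (-6.000) = 39.000 cm.
Lens 2: 1/d_i2 = 1/f_2 - 1/d_o2 = 1/6.5 - 1/(39.000) = 0.12821 cm^-1, so d_i2 = 7.800 cm.
m_2 = -(7.800)/(39.000) = -0.2000.
Overall magnification: m = m_1 m_2 = -0.1333.

-0.133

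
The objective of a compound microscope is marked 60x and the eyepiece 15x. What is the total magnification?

The overall magnification of a compound microscope is the product of the objective and eyepiece magnifications:
M = M_obj x M_eye = 60 x 15 = 900.

900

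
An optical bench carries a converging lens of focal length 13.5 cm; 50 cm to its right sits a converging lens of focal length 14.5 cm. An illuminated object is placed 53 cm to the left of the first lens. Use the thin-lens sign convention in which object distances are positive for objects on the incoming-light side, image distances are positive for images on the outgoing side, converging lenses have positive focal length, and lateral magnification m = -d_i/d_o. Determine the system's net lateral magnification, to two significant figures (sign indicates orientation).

0.29

Lens 1: 1/d_i1 = 1/f_1 - 1/d_o1 = 1/13.5 - 1/53 = 0.05521 cm^-1, so d_i1 = 18.114 cm.
m_1 = -(18.114)/53 = -0.3418.
Object distance for lens 2: d_o2 = 50 - 18.114 = 31.886 cm.
Lens 2: 1/d_i2 = 1/f_2 - 1/d_o2 = 1/14.5 - 1/(31.886) = 0.03760 cm^-1, so d_i2 = 26.593 cm.
m_2 = -(26.593)/(31.886) = -0.8340.
Overall magnification: m = m_1 m_2 = 0.2850.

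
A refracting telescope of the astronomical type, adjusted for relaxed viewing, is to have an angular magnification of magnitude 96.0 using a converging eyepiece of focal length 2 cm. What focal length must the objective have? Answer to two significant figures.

190 cm

|M| = f_obj/|f_eye|, so f_obj = |M| x |f_eye| = 96.0 x 2 = 192.000 cm.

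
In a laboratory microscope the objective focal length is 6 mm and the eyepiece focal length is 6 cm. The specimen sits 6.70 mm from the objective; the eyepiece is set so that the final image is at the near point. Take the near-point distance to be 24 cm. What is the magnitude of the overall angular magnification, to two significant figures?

43

Convert to cm: f_obj = 6 mm = 0.6 cm; d_o = 6.70 mm = 0.67 cm.
Objective: 1/d_i = 1/f_obj - 1/d_o = 1/0.6 - 1/0.67 = 0.17413 cm^-1, so d_i = 5.743 cm.
m_obj = -d_i/d_o = -5.743/0.67 = -8.571.
Eyepiece angular magnification (image at near point): M_eye = 1 + D/f_e = 1 + 24/6 = 5.000.
Overall M = m_obj x M_eye = (-8.571)(5.000) = -42.86.
|M| = 42.86.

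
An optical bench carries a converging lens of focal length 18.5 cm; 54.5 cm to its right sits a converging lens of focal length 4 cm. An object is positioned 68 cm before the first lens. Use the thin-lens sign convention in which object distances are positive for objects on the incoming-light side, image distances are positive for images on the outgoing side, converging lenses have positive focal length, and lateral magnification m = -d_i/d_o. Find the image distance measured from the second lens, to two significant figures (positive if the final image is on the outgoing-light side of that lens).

4.6 cm

Lens 1: 1/d_i1 = 1/f_1 - 1/d_o1 = 1/18.5 - 1/68 = 0.03935 cm^-1, so d_i1 = 25.414 cm.
The intermediate image is 25.414 cm to the right of lens 1, so d_o2 = L - d_i1 = 54.5 - 25.414 = 29.086 cm.
Lens 2: 1/d_i2 = 1/f_2 - 1/d_o2 = 1/4 - 1/(29.086) = 0.21562 cm^-1, so d_i2 = 4.638 cm.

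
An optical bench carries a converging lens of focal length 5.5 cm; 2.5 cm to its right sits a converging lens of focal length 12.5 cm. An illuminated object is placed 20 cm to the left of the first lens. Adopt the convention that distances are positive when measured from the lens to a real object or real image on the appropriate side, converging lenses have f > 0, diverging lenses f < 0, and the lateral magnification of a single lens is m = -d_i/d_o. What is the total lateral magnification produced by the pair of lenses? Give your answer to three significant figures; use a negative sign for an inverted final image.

-0.270

Lens 1: 1/d_i1 = 1/f_1 - 1/d_o1 = 1/5.5 - 1/20 = 0.13182 cm^-1, so d_i1 = 7.586 cm.
m_1 = -(7.586)/20 = -0.3793.
Since 7.586 cm > 2.5 cm, the first image lies past the second lens and serves as a virtual object: d_o2 = L - d_i1 = -5.086 cm.
Lens 2: 1/d_i2 = 1/f_2 - 1/d_o2 = 1/12.5 - 1/(-5.086) = 0.27661 cm^-1, so d_i2 = 3.615 cm.
m_2 = -(3.615)/(-5.086) = 0.7108.
Overall magnification: m = m_1 m_2 = -0.2696.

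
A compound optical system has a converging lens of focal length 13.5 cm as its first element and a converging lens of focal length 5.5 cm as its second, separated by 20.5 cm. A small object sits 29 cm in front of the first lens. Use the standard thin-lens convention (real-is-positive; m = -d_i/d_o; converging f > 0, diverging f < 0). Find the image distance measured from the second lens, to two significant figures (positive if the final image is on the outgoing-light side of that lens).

2.6 cm

Lens 1: 1/d_i1 = 1/f_1 - 1/d_o1 = 1/13.5 - 1/29 = 0.03959 cm^-1, so d_i1 = 25.258 cm.
This image would form 25.258 cm past lens 1, i.e. 4.758 cm beyond lens 2, so it is a virtual object for lens 2: d_o2 = 20.5 - 25.258 = -4.758 cm.
Lens 2: 1/d_i2 = 1/f_2 - 1/d_o2 = 1/5.5 - 1/(-4.758) = 0.39199 cm^-1, so d_i2 = 2.551 cm.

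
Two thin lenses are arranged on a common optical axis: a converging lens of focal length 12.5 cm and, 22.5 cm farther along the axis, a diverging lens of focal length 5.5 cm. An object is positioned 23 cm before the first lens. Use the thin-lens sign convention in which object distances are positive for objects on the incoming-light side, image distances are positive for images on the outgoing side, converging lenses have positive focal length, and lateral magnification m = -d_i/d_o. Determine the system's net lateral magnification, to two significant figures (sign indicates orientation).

Applying the thin-lens equation to the first lens, 1/12.5 = 1/23 + 1/d_i1, which gives d_i1 = 27.381 cm.
Its lateral magnification is m_1 = -d_i1/d_o1 = -(27.381)/23 = -1.1905.
This image would form 27.381 cm past lens 1, i.e. 4.881 cm beyond lens 2, so it is a virtual object for lens 2: d_o2 = 22.5 - 27.381 = -4.881 cm.
Applying the thin-lens equation again with f_2 = -5.5 cm and d_o2 = -4.881 cm gives d_i2 = 43.365 cm.
m_2 = -(43.365)/(-4.881) = 8.8846.
The system's lateral magnification is m_1 m_2 = (-1.1905)(8.8846) = -10.5769.

-11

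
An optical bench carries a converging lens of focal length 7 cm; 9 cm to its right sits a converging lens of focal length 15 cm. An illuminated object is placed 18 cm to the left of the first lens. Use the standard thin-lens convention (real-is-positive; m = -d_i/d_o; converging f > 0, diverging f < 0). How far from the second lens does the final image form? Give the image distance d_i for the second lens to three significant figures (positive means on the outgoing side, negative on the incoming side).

Applying the thin-lens equation to the first lens, 1/7 = 1/18 + 1/d_i1, which gives d_i1 = 11.455 cm.
Since 11.455 cm > 9 cm, the first image lies past the second lens and serves as a virtual object: d_o2 = L - d_i1 = -2.455 cm.
Applying the thin-lens equation again with f_2 = 15 cm and d_o2 = -2.455 cm gives d_i2 = 2.109 cm.

2.11 cm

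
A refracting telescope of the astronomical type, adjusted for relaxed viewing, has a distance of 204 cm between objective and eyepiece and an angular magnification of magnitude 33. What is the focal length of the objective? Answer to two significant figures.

In normal adjustment the tube length equals f_obj + f_eye and |M| = f_obj/f_eye.
So f_obj = 33 f_eye and 33 f_eye + f_eye = 204 cm, giving f_eye = 204/34 = 6.000 cm and f_obj = 198.000 cm.

200 cm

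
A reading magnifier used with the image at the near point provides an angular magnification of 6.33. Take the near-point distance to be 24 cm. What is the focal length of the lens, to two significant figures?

For the image at the near point, M = 1 + D/f.
f = D/(M - 1) = 24/(6.33 - 1) = 4.503 cm.

4.5 cm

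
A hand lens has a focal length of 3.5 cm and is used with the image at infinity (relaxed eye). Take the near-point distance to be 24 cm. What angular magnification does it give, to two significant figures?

6.9

M = D/f = 24/3.5 = 6.857.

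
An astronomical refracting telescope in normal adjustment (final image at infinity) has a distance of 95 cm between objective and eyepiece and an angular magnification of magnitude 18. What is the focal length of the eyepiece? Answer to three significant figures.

In normal adjustment the tube length equals f_obj + f_eye and |M| = f_obj/f_eye.
So f_obj = 18 f_eye and 18 f_eye + f_eye = 95 cm, giving f_eye = 95/19 = 5.000 cm and f_obj = 90.000 cm.

5.00 cm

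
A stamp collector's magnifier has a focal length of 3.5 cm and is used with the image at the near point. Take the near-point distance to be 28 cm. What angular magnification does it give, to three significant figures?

9.00

M = 1 + D/f = 1 + 28/3.5 = 9.000.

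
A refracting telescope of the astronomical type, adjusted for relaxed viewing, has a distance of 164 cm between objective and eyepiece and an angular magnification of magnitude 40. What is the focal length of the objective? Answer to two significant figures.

In normal adjustment the tube length equals f_obj + f_eye and |M| = f_obj/f_eye.
So f_obj = 40 f_eye and 40 f_eye + f_eye = 164 cm, giving f_eye = 164/41 = 4.000 cm and f_obj = 160.000 cm.

160 cm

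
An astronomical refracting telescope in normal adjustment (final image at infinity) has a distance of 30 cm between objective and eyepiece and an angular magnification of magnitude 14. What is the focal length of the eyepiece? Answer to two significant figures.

In normal adjustment the tube length equals f_obj + f_eye and |M| = f_obj/f_eye.
So f_obj = 14 f_eye and 14 f_eye + f_eye = 30 cm, giving f_eye = 30/15 = 2.000 cm and f_obj = 28.000 cm.

2.0 cm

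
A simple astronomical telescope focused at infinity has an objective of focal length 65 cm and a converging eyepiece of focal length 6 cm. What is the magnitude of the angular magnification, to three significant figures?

10.8

|M| = f_obj/|f_eye| = 65/6 = 10.833.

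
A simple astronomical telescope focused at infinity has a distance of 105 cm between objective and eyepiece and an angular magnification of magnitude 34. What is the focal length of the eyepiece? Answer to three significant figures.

3.00 cm

In normal adjustment the tube length equals f_obj + f_eye and |M| = f_obj/f_eye.
So f_obj = 34 f_eye and 34 f_eye + f_eye = 105 cm, giving f_eye = 105/35 = 3.000 cm and f_obj = 102.000 cm.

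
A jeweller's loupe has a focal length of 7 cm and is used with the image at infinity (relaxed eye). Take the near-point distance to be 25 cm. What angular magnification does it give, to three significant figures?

M = D/f = 25/7 = 3.571.

3.57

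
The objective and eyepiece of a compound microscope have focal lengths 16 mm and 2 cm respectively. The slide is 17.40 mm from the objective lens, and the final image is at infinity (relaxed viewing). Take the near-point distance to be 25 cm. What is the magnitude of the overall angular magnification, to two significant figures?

Convert to cm: f_obj = 16 mm = 1.6 cm; d_o = 17.40 mm = 1.74 cm.
Objective: 1/d_i = 1/f_obj - 1/d_o = 1/1.6 - 1/1.74 = 0.05029 cm^-1, so d_i = 19.886 cm.
m_obj = -d_i/d_o = -19.886/1.74 = -11.429.
Eyepiece angular magnification (image at infinity): M_eye = D/f_e = 25/2 = 12.500.
Overall M = m_obj x M_eye = (-11.429)(12.500) = -142.86.
|M| = 142.86.

140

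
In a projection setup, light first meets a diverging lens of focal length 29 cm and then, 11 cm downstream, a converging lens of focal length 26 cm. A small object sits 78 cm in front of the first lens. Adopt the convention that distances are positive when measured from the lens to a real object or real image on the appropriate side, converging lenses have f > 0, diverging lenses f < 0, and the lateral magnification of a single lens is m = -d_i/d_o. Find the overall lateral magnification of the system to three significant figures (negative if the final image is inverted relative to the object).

-1.15

Applying the thin-lens equation to the first lens, 1/(-29) = 1/78 + 1/d_i1, which gives d_i1 = -21.140 cm.
Its lateral magnification is m_1 = -d_i1/d_o1 = -(-21.140)/78 = 0.2710.
The intermediate image is virtual, 21.140 cm to the left of lens 1, so d_o2 = L - d_i1 = 11 - (-21.140) = 32.140 cm.
Applying the thin-lens equation again with f_2 = 26 cm and d_o2 = 32.140 cm gives d_i2 = 136.094 cm.
m_2 = -(136.094)/(32.140) = -4.2344.
Total m = m_1 x m_2 = (0.2710)(-4.2344) = -1.1476.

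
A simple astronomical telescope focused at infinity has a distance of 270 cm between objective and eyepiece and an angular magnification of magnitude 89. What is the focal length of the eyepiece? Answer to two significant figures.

In normal adjustment the tube length equals f_obj + f_eye and |M| = f_obj/f_eye.
So f_obj = 89 f_eye and 89 f_eye + f_eye = 270 cm, giving f_eye = 270/90 = 3.000 cm and f_obj = 267.000 cm.

3.0 cm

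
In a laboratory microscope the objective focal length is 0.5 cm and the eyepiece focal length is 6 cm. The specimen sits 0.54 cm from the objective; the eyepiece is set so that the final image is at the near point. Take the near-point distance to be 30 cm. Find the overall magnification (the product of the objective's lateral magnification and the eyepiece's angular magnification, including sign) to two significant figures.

Objective: 1/d_i = 1/f_obj - 1/d_o = 1/0.5 - 1/0.54 = 0.14815 cm^-1, so d_i = 6.750 cm.
m_obj = -d_i/d_o = -6.750/0.54 = -12.500.
Eyepiece angular magnification (image at near point): M_eye = 1 + D/f_e = 1 + 30/6 = 6.000.
Overall M = m_obj x M_eye = (-12.500)(6.000) = -75.00.

-75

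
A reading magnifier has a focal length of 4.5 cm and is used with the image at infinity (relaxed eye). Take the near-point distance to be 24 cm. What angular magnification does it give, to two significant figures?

5.3

M = D/f = 24/4.5 = 5.333.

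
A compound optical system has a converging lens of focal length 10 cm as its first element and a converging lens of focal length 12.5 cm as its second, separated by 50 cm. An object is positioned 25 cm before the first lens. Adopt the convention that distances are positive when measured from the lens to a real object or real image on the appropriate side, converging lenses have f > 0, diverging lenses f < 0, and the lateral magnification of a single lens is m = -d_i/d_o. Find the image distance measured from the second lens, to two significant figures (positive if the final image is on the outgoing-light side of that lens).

Applying the thin-lens equation to the first lens, 1/10 = 1/25 + 1/d_i1, which gives d_i1 = 16.667 cm.
The intermediate image is 16.667 cm to the right of lens 1, so d_o2 = L - d_i1 = 50 - 16.667 = 33.333 cm.
Applying the thin-lens equation again with f_2 = 12.5 cm and d_o2 = 33.333 cm gives d_i2 = 20.000 cm.

20 cm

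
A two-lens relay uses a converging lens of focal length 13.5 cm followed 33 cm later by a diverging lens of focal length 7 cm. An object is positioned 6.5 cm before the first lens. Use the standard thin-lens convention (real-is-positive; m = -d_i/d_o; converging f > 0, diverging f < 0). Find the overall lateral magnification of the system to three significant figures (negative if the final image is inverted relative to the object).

0.257

Lens 1: 1/d_i1 = 1/f_1 - 1/d_o1 = 1/13.5 - 1/6.5 = -0.07977 cm^-1, so d_i1 = -12.536 cm.
m_1 = -(-12.536)/6.5 = 1.9286.
The intermediate image is virtual, 12.536 cm to the left of lens 1, so d_o2 = L - d_i1 = 33 - (-12.536) = 45.536 cm.
Lens 2: 1/d_i2 = 1/f_2 - 1/d_o2 = 1/(-7) - 1/(45.536) = -0.16482 cm^-1, so d_i2 = -6.067 cm.
m_2 = -(-6.067)/(45.536) = 0.1332.
Overall magnification: m = m_1 m_2 = 0.2570.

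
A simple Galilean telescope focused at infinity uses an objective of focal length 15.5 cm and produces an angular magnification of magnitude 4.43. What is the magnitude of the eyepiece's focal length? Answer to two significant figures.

|M| = f_obj/|f_eye|, so |f_eye| = f_obj/|M| = 15.5/4.43 = 3.499 cm.
(The eyepiece is diverging, so its signed focal length is -3.499 cm.)

3.5 cm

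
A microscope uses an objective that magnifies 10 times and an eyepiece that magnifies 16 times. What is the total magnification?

160

The overall magnification of a compound microscope is the product of the objective and eyepiece magnifications:
M = M_obj x M_eye = 10 x 16 = 160.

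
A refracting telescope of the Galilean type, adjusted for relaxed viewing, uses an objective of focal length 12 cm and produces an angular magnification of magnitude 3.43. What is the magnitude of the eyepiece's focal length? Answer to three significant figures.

|M| = f_obj/|f_eye|, so |f_eye| = f_obj/|M| = 12/3.43 = 3.499 cm.
(The eyepiece is diverging, so its signed focal length is -3.499 cm.)

3.50 cm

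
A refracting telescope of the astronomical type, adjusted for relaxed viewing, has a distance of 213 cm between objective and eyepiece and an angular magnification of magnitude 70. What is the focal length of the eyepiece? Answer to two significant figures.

3.0 cm

In normal adjustment the tube length equals f_obj + f_eye and |M| = f_obj/f_eye.
So f_obj = 70 f_eye and 70 f_eye + f_eye = 213 cm, giving f_eye = 213/71 = 3.000 cm and f_obj = 210.000 cm.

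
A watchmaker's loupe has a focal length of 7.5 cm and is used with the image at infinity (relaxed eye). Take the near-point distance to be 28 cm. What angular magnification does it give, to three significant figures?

3.73

M = D/f = 28/7.5 = 3.733.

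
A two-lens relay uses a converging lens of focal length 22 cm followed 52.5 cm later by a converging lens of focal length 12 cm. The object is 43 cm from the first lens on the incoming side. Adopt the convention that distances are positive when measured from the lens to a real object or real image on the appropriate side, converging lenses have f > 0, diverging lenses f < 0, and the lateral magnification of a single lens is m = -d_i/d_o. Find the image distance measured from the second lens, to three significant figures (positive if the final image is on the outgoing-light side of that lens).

-19.7 cm

Lens 1: 1/d_i1 = 1/f_1 - 1/d_o1 = 1/22 - 1/43 = 0.02220 cm^-1, so d_i1 = 45.048 cm.
The intermediate image is 45.048 cm to the right of lens 1, so d_o2 = L - d_i1 = 52.5 - 45.048 = 7.452 cm.
Lens 2: 1/d_i2 = 1/f_2 - 1/d_o2 = 1/12 - 1/(7.452) = -0.05085 cm^-1, so d_i2 = -19.665 cm.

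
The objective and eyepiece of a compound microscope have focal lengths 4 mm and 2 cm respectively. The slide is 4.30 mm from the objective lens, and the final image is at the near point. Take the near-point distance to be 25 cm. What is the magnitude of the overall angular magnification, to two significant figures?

Convert to cm: f_obj = 4 mm = 0.4 cm; d_o = 4.30 mm = 0.43 cm.
Objective: 1/d_i = 1/f_obj - 1/d_o = 1/0.4 - 1/0.43 = 0.17442 cm^-1, so d_i = 5.733 cm.
m_obj = -d_i/d_o = -5.733/0.43 = -13.333.
Eyepiece angular magnification (image at near point): M_eye = 1 + D/f_e = 1 + 25/2 = 13.500.
Overall M = m_obj x M_eye = (-13.333)(13.500) = -180.00.
|M| = 180.00.

180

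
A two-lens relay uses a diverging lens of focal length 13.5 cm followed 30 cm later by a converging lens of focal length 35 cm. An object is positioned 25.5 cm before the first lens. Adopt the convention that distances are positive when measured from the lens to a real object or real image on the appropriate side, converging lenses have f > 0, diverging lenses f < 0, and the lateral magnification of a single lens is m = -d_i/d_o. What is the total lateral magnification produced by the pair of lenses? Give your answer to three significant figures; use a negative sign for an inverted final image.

First lens: d_i1 = 1/(1/(-13.5) - 1/25.5) = -8.827 cm.
m_1 = -(-8.827)/25.5 = 0.3462.
The intermediate image is virtual, 8.827 cm to the left of lens 1, so d_o2 = L - d_i1 = 30 - (-8.827) = 38.827 cm.
Second lens: d_i2 = 1/(1/35 - 1/(38.827)) = 355.101 cm.
m_2 = -(355.101)/(38.827) = -9.1457.
The system's lateral magnification is m_1 m_2 = (0.3462)(-9.1457) = -3.1658.

-3.17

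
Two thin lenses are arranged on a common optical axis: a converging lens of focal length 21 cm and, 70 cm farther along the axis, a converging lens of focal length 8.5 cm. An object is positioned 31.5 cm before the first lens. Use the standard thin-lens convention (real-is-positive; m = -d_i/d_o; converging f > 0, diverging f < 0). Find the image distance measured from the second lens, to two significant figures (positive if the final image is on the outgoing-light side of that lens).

-40 cm

First lens: d_i1 = 1/(1/21 - 1/31.5) = 63.000 cm.
Object distance for lens 2: d_o2 = 70 - 63.000 = 7.000 cm.
Second lens: d_i2 = 1/(1/8.5 - 1/(7.000)) = -39.667 cm.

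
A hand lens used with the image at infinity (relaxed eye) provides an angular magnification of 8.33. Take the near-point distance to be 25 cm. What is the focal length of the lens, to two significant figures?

3.0 cm

For the image at infinity, M = D/f.
f = D/M = 25/8.33 = 3.001 cm.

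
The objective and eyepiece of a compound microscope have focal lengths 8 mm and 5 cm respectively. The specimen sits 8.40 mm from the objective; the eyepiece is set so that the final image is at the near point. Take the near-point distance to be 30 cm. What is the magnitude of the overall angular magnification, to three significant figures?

Convert to cm: f_obj = 8 mm = 0.8 cm; d_o = 8.40 mm = 0.84 cm.
Objective: 1/d_i = 1/f_obj - 1/d_o = 1/0.8 - 1/0.84 = 0.05952 cm^-1, so d_i = 16.800 cm.
m_obj = -d_i/d_o = -16.800/0.84 = -20.000.
Eyepiece angular magnification (image at near point): M_eye = 1 + D/f_e = 1 + 30/5 = 7.000.
Overall M = m_obj x M_eye = (-20.000)(7.000) = -140.00.
|M| = 140.00.

140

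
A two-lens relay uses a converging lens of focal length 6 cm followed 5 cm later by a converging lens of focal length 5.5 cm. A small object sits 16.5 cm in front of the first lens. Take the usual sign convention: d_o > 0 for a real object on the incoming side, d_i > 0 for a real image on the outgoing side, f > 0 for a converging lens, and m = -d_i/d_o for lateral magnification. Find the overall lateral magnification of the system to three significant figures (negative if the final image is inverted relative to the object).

-0.317

Lens 1: 1/d_i1 = 1/f_1 - 1/d_o1 = 1/6 - 1/16.5 = 0.10606 cm^-1, so d_i1 = 9.429 cm.
m_1 = -(9.429)/16.5 = -0.5714.
Since 9.429 cm > 5 cm, the first image lies past the second lens and serves as a virtual object: d_o2 = L - d_i1 = -4.429 cm.
Lens 2: 1/d_i2 = 1/f_2 - 1/d_o2 = 1/5.5 - 1/(-4.429) = 0.40762 cm^-1, so d_i2 = 2.453 cm.
m_2 = -(2.453)/(-4.429) = 0.5540.
The system's lateral magnification is m_1 m_2 = (-0.5714)(0.5540) = -0.3165.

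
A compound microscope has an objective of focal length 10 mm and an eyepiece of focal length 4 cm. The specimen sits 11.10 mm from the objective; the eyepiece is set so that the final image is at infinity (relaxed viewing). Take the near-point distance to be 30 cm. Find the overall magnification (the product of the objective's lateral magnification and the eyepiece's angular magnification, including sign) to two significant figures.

-68

Convert to cm: f_obj = 10 mm = 1 cm; d_o = 11.10 mm = 1.11 cm.
Objective: 1/d_i = 1/f_obj - 1/d_o = 1/1 - 1/1.11 = 0.09910 cm^-1, so d_i = 10.091 cm.
m_obj = -d_i/d_o = -10.091/1.11 = -9.091.
Eyepiece angular magnification (image at infinity): M_eye = D/f_e = 30/4 = 7.500.
Overall M = m_obj x M_eye = (-9.091)(7.500) = -68.18.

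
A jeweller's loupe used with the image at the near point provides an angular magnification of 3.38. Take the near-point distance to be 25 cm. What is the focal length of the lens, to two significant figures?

For the image at the near point, M = 1 + D/f.
f = D/(M - 1) = 25/(3.38 - 1) = 10.504 cm.

11 cm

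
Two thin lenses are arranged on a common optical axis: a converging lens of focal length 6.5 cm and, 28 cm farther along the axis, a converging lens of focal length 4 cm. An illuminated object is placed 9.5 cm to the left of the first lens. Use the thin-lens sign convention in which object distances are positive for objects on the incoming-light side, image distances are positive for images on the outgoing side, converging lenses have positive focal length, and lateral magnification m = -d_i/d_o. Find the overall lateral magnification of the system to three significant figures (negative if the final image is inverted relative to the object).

Lens 1: 1/d_i1 = 1/f_1 - 1/d_o1 = 1/6.5 - 1/9.5 = 0.04858 cm^-1, so d_i1 = 20.583 cm.
m_1 = -(20.583)/9.5 = -2.1667.
The intermediate image is 20.583 cm to the right of lens 1, so d_o2 = L - d_i1 = 28 - 20.583 = 7.417 cm.
Lens 2: 1/d_i2 = 1/f_2 - 1/d_o2 = 1/4 - 1/(7.417) = 0.11517 cm^-1, so d_i2 = 8.683 cm.
m_2 = -(8.683)/(7.417) = -1.1707.
Overall magnification: m = m_1 m_2 = 2.5366.

2.54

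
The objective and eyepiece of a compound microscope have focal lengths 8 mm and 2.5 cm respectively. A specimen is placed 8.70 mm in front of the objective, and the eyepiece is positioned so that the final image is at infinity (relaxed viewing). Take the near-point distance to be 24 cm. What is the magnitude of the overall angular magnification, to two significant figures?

Convert to cm: f_obj = 8 mm = 0.8 cm; d_o = 8.70 mm = 0.87 cm.
Objective: 1/d_i = 1/f_obj - 1/d_o = 1/0.8 - 1/0.87 = 0.10057 cm^-1, so d_i = 9.943 cm.
m_obj = -d_i/d_o = -9.943/0.87 = -11.429.
Eyepiece angular magnification (image at infinity): M_eye = D/f_e = 24/2.5 = 9.600.
Overall M = m_obj x M_eye = (-11.429)(9.600) = -109.71.
|M| = 109.71.

110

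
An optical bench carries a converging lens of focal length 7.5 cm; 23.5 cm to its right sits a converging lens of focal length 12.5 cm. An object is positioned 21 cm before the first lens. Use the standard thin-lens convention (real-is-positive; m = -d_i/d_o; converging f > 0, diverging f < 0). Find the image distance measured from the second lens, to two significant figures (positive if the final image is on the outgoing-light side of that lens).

-220 cm

Lens 1: 1/d_i1 = 1/f_1 - 1/d_o1 = 1/7.5 - 1/21 = 0.08571 cm^-1, so d_i1 = 11.667 cm.
Object distance for lens 2: d_o2 = 23.5 - 11.667 = 11.833 cm.
Lens 2: 1/d_i2 = 1/f_2 - 1/d_o2 = 1/12.5 - 1/(11.833) = -0.00451 cm^-1, so d_i2 = -221.875 cm.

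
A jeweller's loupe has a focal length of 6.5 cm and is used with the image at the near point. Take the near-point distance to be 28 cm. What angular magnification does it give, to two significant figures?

5.3

M = 1 + D/f = 1 + 28/6.5 = 5.308.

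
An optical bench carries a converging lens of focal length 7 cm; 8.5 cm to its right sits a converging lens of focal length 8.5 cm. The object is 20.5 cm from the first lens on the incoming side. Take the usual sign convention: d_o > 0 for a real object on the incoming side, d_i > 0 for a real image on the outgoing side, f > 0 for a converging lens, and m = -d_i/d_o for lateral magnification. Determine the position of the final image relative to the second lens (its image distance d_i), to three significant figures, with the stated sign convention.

1.70 cm

First lens: d_i1 = 1/(1/7 - 1/20.5) = 10.630 cm.
Since 10.630 cm > 8.5 cm, the first image lies past the second lens and serves as a virtual object: d_o2 = L - d_i1 = -2.130 cm.
Second lens: d_i2 = 1/(1/8.5 - 1/(-2.130)) = 1.703 cm.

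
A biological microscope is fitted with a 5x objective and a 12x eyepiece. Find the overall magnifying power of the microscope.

The overall magnification of a compound microscope is the product of the objective and eyepiece magnifications:
M = M_obj x M_eye = 5 x 12 = 60.

60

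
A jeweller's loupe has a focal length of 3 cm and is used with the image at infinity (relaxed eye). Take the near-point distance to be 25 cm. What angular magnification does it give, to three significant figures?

M = D/f = 25/3 = 8.333.

8.33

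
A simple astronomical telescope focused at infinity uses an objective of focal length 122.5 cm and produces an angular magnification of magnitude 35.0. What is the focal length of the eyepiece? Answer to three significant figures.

|M| = f_obj/f_eye, so f_eye = f_obj/|M| = 122.5/35.0 = 3.500 cm.

3.50 cm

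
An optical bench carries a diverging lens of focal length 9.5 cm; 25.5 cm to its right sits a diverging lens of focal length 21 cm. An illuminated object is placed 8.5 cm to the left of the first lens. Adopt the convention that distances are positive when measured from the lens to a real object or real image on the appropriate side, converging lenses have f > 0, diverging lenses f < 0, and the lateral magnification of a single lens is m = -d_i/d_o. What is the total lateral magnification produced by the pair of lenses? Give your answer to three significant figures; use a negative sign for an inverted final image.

Applying the thin-lens equation to the first lens, 1/(-9.5) = 1/8.5 + 1/d_i1, which gives d_i1 = -4.486 cm.
Its lateral magnification is m_1 = -d_i1/d_o1 = -(-4.486)/8.5 = 0.5278.
With d_i1 < 0 the first image is virtual and lies on the object side; the object distance for lens 2 is d_o2 = 25.5 - (-4.486) = 29.986 cm.
Applying the thin-lens equation again with f_2 = -21 cm and d_o2 = 29.986 cm gives d_i2 = -12.351 cm.
m_2 = -(-12.351)/(29.986) = 0.4119.
The system's lateral magnification is m_1 m_2 = (0.5278)(0.4119) = 0.2174.

0.217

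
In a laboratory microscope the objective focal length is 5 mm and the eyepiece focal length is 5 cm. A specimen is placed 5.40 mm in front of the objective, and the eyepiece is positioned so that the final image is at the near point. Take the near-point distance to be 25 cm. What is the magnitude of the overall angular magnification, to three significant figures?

75.0

Convert to cm: f_obj = 5 mm = 0.5 cm; d_o = 5.40 mm = 0.54 cm.
Objective: 1/d_i = 1/f_obj - 1/d_o = 1/0.5 - 1/0.54 = 0.14815 cm^-1, so d_i = 6.750 cm.
m_obj = -d_i/d_o = -6.750/0.54 = -12.500.
Eyepiece angular magnification (image at near point): M_eye = 1 + D/f_e = 1 + 25/5 = 6.000.
Overall M = m_obj x M_eye = (-12.500)(6.000) = -75.00.
|M| = 75.00.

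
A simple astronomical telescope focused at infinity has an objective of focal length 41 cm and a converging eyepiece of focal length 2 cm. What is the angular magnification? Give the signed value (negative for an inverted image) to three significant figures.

M = -f_obj/f_eye = -41/(2) = -20.500.

-20.5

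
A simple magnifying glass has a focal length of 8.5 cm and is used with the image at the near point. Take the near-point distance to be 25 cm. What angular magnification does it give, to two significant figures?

M = 1 + D/f = 1 + 25/8.5 = 3.941.

3.9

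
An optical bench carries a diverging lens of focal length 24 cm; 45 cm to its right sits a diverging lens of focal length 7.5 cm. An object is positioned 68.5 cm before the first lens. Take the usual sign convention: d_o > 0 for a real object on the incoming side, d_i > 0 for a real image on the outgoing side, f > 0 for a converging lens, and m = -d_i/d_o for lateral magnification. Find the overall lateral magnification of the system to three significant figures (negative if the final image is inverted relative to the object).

0.0277

Lens 1: 1/d_i1 = 1/f_1 - 1/d_o1 = 1/(-24) - 1/68.5 = -0.05627 cm^-1, so d_i1 = -17.773 cm.
m_1 = -(-17.773)/68.5 = 0.2595.
The intermediate image is virtual, 17.773 cm to the left of lens 1, so d_o2 = L - d_i1 = 45 - (-17.773) = 62.773 cm.
Lens 2: 1/d_i2 = 1/f_2 - 1/d_o2 = 1/(-7.5) - 1/(62.773) = -0.14926 cm^-1, so d_i2 = -6.700 cm.
m_2 = -(-6.700)/(62.773) = 0.1067.
The system's lateral magnification is m_1 m_2 = (0.2595)(0.1067) = 0.0277.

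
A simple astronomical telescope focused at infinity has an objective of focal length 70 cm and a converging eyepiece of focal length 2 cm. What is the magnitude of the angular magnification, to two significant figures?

|M| = f_obj/|f_eye| = 70/2 = 35.000.

35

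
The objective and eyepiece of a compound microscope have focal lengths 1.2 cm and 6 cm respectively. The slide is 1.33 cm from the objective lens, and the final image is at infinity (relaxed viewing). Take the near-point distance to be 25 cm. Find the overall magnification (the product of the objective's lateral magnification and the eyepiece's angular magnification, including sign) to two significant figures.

Objective: 1/d_i = 1/f_obj - 1/d_o = 1/1.2 - 1/1.33 = 0.08145 cm^-1, so d_i = 12.277 cm.
m_obj = -d_i/d_o = -12.277/1.33 = -9.231.
Eyepiece angular magnification (image at infinity): M_eye = D/f_e = 25/6 = 4.167.
Overall M = m_obj x M_eye = (-9.231)(4.167) = -38.46.

-38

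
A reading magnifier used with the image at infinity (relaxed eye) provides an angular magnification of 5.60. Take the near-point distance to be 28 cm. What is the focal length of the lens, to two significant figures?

For the image at infinity, M = D/f.
f = D/M = 28/5.6 = 5.000 cm.

5.0 cm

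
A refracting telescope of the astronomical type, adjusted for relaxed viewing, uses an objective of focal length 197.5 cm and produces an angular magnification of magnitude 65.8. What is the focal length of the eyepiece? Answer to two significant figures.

|M| = f_obj/f_eye, so f_eye = f_obj/|M| = 197.5/65.8 = 3.002 cm.

3.0 cm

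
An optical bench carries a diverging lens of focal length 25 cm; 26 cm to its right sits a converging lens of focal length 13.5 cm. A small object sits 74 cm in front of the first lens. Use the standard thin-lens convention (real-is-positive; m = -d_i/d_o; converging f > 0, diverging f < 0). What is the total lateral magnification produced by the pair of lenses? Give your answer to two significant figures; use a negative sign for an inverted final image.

-0.11

Applying the thin-lens equation to the first lens, 1/(-25) = 1/74 + 1/d_i1, which gives d_i1 = -18.687 cm.
Its lateral magnification is m_1 = -d_i1/d_o1 = -(-18.687)/74 = 0.2525.
The intermediate image is virtual, 18.687 cm to the left of lens 1, so d_o2 = L - d_i1 = 26 - (-18.687) = 44.687 cm.
Applying the thin-lens equation again with f_2 = 13.5 cm and d_o2 = 44.687 cm gives d_i2 = 19.344 cm.
m_2 = -(19.344)/(44.687) = -0.4329.
The system's lateral magnification is m_1 m_2 = (0.2525)(-0.4329) = -0.1093.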